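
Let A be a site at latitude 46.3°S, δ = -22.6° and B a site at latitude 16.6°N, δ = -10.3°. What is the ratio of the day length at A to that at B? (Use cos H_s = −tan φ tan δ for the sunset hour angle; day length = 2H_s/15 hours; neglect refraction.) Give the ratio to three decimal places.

A: H_s = arccos(−tan -46.3° · tan -22.6°) = 115.82°, so 2H_s/15 = 15.4427 h.
B: H_s = arccos(−tan 16.6° · tan -10.3°) = 86.89°, so 2H_s/15 = 11.5853 h.
Ratio A/B = 15.4427 / 11.5853 = 1.3330.

1.333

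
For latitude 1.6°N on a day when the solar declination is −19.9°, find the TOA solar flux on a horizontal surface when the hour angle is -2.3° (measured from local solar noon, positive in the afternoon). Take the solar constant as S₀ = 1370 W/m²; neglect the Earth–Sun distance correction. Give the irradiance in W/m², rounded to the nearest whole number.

1274 W/m²

cos θ_z = sin(1.6°) sin(-19.9°) + cos(1.6°) cos(-19.9°) cos(-2.30°) = -0.0095 + 0.9392 = 0.9297.
Top-of-atmosphere irradiance = S₀ cos θ_z = 1370 × 0.9297 = 1273.69 W/m².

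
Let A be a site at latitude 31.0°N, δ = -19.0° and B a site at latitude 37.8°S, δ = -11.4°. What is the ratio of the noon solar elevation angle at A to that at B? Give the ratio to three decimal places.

0.629

A: 90° − |31.0 − (-19.0)| = 40.00°.
B: 90° − |-37.8 − (-11.4)| = 63.60°.
Ratio A/B = 40.0000 / 63.6000 = 0.6289.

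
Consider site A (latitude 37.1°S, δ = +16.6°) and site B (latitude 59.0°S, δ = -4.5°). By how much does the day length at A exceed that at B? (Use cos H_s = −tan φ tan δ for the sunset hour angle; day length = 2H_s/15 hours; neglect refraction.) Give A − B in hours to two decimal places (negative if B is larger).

-2.74 h

A: H_s = arccos(−tan -37.1° · tan 16.6°) = 76.97°, so 2H_s/15 = 10.2627 h.
B: H_s = arccos(−tan -59.0° · tan -4.5°) = 97.53°, so 2H_s/15 = 13.0040 h.
A − B = 10.2627 − 13.0040 = -2.7413 h.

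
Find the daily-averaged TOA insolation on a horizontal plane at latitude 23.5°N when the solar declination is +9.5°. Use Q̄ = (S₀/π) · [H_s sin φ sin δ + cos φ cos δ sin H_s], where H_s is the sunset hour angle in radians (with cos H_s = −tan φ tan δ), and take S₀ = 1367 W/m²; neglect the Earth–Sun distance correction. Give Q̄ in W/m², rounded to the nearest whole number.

440 W/m²

cos H_s = −tan(23.5°) · tan(9.5°) = -0.0728, so H_s = arccos(-0.0728) = 94.17°. In radians, H_s = 1.6436.
H_s sin φ sin δ = 1.6436 × 0.3987 × 0.1650 = 0.1081.
cos φ cos δ sin H_s = 0.9171 × 0.9863 × 0.9974 = 0.9022.
Q̄ = (1367/π) × (0.1081 + 0.9022) = 435.13 × 1.0103 = 439.61 W/m².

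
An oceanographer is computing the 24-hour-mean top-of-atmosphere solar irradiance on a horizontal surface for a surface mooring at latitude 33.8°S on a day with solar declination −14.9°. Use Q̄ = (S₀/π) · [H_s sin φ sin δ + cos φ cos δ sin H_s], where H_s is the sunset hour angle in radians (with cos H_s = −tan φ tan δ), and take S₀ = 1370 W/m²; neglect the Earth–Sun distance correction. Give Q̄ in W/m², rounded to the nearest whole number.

−tan φ tan δ = −(-0.6694)(-0.2661) = -0.1781; H_s = arccos(-0.1781) = 100.26°. In radians, H_s = 1.7499.
H_s sin φ sin δ = 1.7499 × -0.5563 × -0.2571 = 0.2503.
cos φ cos δ sin H_s = 0.8310 × 0.9664 × 0.9840 = 0.7902.
Q̄ = (1370/π) × (0.2503 + 0.7902) = 436.08 × 1.0405 = 453.74 W/m².

454 W/m²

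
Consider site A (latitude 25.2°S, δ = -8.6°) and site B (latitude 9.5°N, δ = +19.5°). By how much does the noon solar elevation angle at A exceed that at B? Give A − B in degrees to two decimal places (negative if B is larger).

-6.60°

A: 90° − |-25.2 − (-8.6)| = 73.40°.
B: 90° − |9.5 − (19.5)| = 80.00°.
A − B = 73.40 − 80.00 = -6.60°.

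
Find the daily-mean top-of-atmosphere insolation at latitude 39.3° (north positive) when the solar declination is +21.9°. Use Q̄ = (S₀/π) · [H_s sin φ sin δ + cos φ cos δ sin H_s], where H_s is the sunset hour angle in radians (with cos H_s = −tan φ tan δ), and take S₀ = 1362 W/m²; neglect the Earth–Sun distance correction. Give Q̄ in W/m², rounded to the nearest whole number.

−tan φ tan δ = −(0.8185)(0.4020) = -0.3290; H_s = arccos(-0.3290) = 109.21°. In radians, H_s = 1.9061.
H_s sin φ sin δ = 1.9061 × 0.6334 × 0.3730 = 0.4503.
cos φ cos δ sin H_s = 0.7738 × 0.9278 × 0.9443 = 0.6779.
Q̄ = (1362/π) × (0.4503 + 0.6779) = 433.54 × 1.1282 = 489.12 W/m².

489 W/m²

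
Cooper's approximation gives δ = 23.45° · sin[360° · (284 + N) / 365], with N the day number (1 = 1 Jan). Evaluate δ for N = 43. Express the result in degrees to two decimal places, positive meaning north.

360 × (284 + 43) / 365 = 322.521°; sin(322.521°) = -0.6085.
δ = 23.45 × -0.6085 = -14.269° ≈ -14.27°.

-14.27°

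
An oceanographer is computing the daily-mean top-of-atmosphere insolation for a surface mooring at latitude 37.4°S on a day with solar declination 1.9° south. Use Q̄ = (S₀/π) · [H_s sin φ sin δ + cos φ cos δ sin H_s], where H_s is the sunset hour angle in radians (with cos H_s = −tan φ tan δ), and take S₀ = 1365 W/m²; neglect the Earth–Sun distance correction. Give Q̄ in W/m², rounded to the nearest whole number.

cos H_s = −tan(-37.4°) · tan(-1.9°) = -0.0254, so H_s = arccos(-0.0254) = 91.46°. In radians, H_s = 1.5963.
H_s sin φ sin δ = 1.5963 × -0.6074 × -0.0332 = 0.0322.
cos φ cos δ sin H_s = 0.7944 × 0.9995 × 0.9997 = 0.7938.
Q̄ = (1365/π) × (0.0322 + 0.7938) = 434.49 × 0.8260 = 358.89 W/m².

359 W/m²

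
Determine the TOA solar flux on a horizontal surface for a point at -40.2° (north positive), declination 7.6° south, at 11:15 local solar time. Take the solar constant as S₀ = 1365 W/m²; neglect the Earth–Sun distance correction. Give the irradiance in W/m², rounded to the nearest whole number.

1130 W/m²

Hour angle H = 15° × (11.25 − 12) = -11.25°.
cos θ_z = sin(-40.2°) sin(-7.6°) + cos(-40.2°) cos(-7.6°) cos(-11.25°) = 0.0854 + 0.7425 = 0.8279.
Top-of-atmosphere irradiance = S₀ cos θ_z = 1365 × 0.8279 = 1130.08 W/m².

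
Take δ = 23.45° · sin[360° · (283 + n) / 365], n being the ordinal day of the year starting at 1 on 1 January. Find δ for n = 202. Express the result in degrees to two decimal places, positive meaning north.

+20.64°

360 × (283 + 202) / 365 = 478.356°; sin(478.356°) = 0.8800.
δ = 23.45 × 0.8800 = 20.636° ≈ +20.64°.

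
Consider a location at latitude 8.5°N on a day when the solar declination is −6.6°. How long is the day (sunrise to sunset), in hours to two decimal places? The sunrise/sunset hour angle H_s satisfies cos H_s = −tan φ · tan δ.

11.87 hours

The sunset hour angle satisfies cos H_s = −tan φ tan δ = 0.0173, giving H_s = 89.01°.
Day length = 2 H_s / 15° h⁻¹ = 178.02° / 15 = 11.868 h.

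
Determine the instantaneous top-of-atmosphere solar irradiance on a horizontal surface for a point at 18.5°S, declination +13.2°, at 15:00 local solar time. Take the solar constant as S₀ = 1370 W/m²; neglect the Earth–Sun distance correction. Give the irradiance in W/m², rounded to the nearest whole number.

795 W/m²

Hour angle H = 15° × (15 − 12) = 45.00°.
cos θ_z = sin(-18.5°) sin(13.2°) + cos(-18.5°) cos(13.2°) cos(45.00°) = -0.0725 + 0.6528 = 0.5803.
Top-of-atmosphere irradiance = S₀ cos θ_z = 1370 × 0.5803 = 795.01 W/m².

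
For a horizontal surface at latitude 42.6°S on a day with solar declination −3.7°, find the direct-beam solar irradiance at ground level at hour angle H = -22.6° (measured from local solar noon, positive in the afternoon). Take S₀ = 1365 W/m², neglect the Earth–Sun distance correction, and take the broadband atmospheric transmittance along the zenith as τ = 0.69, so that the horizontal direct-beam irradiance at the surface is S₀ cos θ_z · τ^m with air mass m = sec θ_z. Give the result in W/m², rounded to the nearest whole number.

cos θ_z = sin(-42.6°) sin(-3.7°) + cos(-42.6°) cos(-3.7°) cos(-22.60°) = 0.0437 + 0.6782 = 0.7219.
Air mass m = 1/cos θ_z = 1/0.7219 = 1.385; τ^m = 0.69^1.385 = 0.5981.
Surface direct beam = 1365 × 0.7219 × 0.5981 = 589.36 W/m².

589 W/m²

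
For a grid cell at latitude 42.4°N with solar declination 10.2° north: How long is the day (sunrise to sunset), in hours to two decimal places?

13.26 hours

−tan φ tan δ = −(0.9131)(0.1799) = -0.1643; H_s = arccos(-0.1643) = 99.46°.
Day length = 2 H_s / 15° h⁻¹ = 198.92° / 15 = 13.261 h.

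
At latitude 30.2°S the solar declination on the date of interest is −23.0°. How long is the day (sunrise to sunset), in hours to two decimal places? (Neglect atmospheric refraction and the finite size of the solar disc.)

cos H_s = −tan(-30.2°) · tan(-23.0°) = -0.2471, so H_s = arccos(-0.2471) = 104.31°.
Day length = 2 H_s / 15° h⁻¹ = 208.62° / 15 = 13.908 h.

13.91 hours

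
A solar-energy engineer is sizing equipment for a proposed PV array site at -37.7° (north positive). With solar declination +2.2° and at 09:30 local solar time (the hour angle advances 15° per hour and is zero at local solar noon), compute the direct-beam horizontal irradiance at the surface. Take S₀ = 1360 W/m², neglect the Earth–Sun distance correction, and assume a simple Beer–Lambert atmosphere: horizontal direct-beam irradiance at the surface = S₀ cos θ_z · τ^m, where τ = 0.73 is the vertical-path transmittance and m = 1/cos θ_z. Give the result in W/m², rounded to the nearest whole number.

Hour angle H = 15° × (9.5 − 12) = -37.50°.
cos θ_z = sin φ sin δ + cos φ cos δ cos H = (-0.6115)(0.0384) + (0.7912)(0.9993)(0.7934) = 0.6038.
Air mass m = 1/cos θ_z = 1/0.6038 = 1.656; τ^m = 0.73^1.656 = 0.5938.
Surface direct beam = 1360 × 0.6038 × 0.5938 = 487.61 W/m².

488 W/m²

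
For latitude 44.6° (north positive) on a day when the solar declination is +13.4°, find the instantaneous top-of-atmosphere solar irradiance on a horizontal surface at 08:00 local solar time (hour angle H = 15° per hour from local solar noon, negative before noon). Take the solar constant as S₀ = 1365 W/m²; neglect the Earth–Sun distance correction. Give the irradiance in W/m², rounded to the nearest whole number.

695 W/m²

Hour angle H = 15° × (8 − 12) = -60.00°.
With φ = 44.6°, δ = 13.4°, H = -60.00°: sin φ sin δ = 0.1627, cos φ cos δ cos H = 0.3463, so cos θ_z = 0.5090.
Top-of-atmosphere irradiance = S₀ cos θ_z = 1365 × 0.5090 = 694.78 W/m².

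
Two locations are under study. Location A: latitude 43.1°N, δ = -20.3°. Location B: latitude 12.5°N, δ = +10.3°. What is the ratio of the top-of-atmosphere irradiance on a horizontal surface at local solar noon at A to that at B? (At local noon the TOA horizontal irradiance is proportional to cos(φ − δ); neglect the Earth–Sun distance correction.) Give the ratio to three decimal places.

0.448

A: cos θ_z = cos(43.1° − (-20.3°)) = 0.4478.
B: cos θ_z = cos(12.5° − (10.3°)) = 0.9993.
Ratio A/B = 0.4478 / 0.9993 = 0.4481.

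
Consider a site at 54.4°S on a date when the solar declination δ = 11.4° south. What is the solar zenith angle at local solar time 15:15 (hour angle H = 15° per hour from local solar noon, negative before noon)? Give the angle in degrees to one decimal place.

57.5°

Hour angle H = 15° × (15.25 − 12) = 48.75°.
cos θ_z = sin(-54.4°) sin(-11.4°) + cos(-54.4°) cos(-11.4°) cos(48.75°) = 0.1607 + 0.3762 = 0.5369.
θ_z = arccos(0.5369) = 57.53°.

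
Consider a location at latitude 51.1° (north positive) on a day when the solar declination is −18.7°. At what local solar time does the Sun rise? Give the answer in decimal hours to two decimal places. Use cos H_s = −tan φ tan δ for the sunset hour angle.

7.65 h

The sunset hour angle satisfies cos H_s = −tan φ tan δ = 0.4195, giving H_s = 65.20°.
Sunrise is at 12 − H_s/15 = 12 − 4.347 = 7.653 h local solar time.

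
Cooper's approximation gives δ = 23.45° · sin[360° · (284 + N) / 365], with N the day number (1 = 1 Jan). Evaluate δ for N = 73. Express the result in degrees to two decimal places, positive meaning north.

360 × (284 + 73) / 365 = 352.110°; sin(352.110°) = -0.1373.
δ = 23.45 × -0.1373 = -3.220° ≈ -3.22°.

-3.22°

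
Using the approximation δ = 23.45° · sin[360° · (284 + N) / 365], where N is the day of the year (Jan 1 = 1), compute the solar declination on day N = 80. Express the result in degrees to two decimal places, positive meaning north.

-0.40°

360 × (284 + 80) / 365 = 359.014°; sin(359.014°) = -0.0172.
δ = 23.45 × -0.0172 = -0.403° ≈ -0.40°.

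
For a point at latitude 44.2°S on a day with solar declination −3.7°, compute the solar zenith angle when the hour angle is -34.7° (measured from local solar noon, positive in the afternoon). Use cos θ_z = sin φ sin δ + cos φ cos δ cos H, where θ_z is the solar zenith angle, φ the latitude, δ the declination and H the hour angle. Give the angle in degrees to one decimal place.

50.7°

cos θ_z = sin φ sin δ + cos φ cos δ cos H = (-0.6972)(-0.0645) + (0.7169)(0.9979)(0.8221) = 0.6331.
θ_z = arccos(0.6331) = 50.72°.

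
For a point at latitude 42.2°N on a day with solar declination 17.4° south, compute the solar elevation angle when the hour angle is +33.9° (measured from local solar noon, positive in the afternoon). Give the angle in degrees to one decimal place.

22.7°

With φ = 42.2°, δ = -17.4°, H = 33.90°: sin φ sin δ = -0.2009, cos φ cos δ cos H = 0.5867, so cos θ_z = 0.3858.
θ_z = arccos(0.3858) = 67.31°, so the elevation is 90° − 67.31° = 22.69°.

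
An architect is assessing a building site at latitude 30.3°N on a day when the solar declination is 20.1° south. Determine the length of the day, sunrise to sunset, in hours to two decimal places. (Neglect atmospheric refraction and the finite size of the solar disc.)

−tan φ tan δ = −(0.5844)(-0.3659) = 0.2138; H_s = arccos(0.2138) = 77.65°.
Day length = 2 H_s / 15° h⁻¹ = 155.30° / 15 = 10.353 h.

10.35 hours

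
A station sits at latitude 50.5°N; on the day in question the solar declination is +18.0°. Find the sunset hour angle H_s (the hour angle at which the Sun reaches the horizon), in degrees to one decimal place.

113.2°

The sunset hour angle satisfies cos H_s = −tan φ tan δ = -0.3942, giving H_s = 113.22°.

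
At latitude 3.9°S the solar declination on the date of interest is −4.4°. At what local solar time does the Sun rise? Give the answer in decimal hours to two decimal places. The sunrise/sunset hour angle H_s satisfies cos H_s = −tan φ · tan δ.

5.98 h

−tan φ tan δ = −(-0.0682)(-0.0769) = -0.0052; H_s = arccos(-0.0052) = 90.30°.
Sunrise is at 12 − H_s/15 = 12 − 6.020 = 5.980 h local solar time.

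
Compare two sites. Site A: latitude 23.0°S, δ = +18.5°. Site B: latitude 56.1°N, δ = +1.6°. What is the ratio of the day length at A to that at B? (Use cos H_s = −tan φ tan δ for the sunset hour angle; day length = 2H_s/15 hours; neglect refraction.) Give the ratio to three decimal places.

0.886

A: H_s = arccos(−tan -23.0° · tan 18.5°) = 81.83°, so 2H_s/15 = 10.9107 h.
B: H_s = arccos(−tan 56.1° · tan 1.6°) = 92.38°, so 2H_s/15 = 12.3173 h.
Ratio A/B = 10.9107 / 12.3173 = 0.8858.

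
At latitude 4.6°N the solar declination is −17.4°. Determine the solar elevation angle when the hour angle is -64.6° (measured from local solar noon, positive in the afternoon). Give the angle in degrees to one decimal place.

22.6°

cos θ_z = sin(4.6°) sin(-17.4°) + cos(4.6°) cos(-17.4°) cos(-64.60°) = -0.0240 + 0.4080 = 0.3840.
θ_z = arccos(0.3840) = 67.42°, so the elevation is 90° − 67.42° = 22.58°.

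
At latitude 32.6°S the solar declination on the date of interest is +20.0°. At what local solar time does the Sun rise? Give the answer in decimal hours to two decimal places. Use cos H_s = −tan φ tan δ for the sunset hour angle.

6.90 h

−tan φ tan δ = −(-0.6395)(0.3640) = 0.2328; H_s = arccos(0.2328) = 76.54°.
Sunrise is at 12 − H_s/15 = 12 − 5.103 = 6.897 h local solar time.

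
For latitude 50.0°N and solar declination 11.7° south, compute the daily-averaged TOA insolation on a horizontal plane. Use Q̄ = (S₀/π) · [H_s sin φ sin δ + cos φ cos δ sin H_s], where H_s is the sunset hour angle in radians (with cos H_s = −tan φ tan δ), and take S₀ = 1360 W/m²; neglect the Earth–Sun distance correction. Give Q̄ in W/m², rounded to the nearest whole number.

The sunset hour angle satisfies cos H_s = −tan φ tan δ = 0.2468, giving H_s = 75.71°. In radians, H_s = 1.3214.
H_s sin φ sin δ = 1.3214 × 0.7660 × -0.2028 = -0.2053.
cos φ cos δ sin H_s = 0.6428 × 0.9792 × 0.9691 = 0.6100.
Q̄ = (1360/π) × (-0.2053 + 0.6100) = 432.90 × 0.4047 = 175.19 W/m².

175 W/m²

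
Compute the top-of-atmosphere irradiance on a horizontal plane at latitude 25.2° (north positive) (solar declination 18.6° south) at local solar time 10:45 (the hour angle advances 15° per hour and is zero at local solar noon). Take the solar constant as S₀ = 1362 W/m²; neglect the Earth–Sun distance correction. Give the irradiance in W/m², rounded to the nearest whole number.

921 W/m²

Hour angle H = 15° × (10.75 − 12) = -18.75°.
cos θ_z = sin φ sin δ + cos φ cos δ cos H = (0.4258)(-0.3190) + (0.9048)(0.9478)(0.9469) = 0.6762.
Top-of-atmosphere irradiance = S₀ cos θ_z = 1362 × 0.6762 = 920.98 W/m².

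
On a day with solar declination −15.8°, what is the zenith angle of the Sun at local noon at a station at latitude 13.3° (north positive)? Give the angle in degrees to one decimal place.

At local solar noon the hour angle is zero, so the zenith angle is |φ − δ| = |13.3° − (-15.8°)| = 29.1°.

29.1°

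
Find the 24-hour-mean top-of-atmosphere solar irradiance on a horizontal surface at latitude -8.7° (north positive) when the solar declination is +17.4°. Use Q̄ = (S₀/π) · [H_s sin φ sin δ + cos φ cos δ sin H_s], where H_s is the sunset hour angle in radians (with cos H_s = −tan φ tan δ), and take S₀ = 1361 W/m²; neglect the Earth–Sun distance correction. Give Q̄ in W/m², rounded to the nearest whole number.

378 W/m²

−tan φ tan δ = −(-0.1530)(0.3134) = 0.0480; H_s = arccos(0.0480) = 87.25°. In radians, H_s = 1.5228.
H_s sin φ sin δ = 1.5228 × -0.1513 × 0.2990 = -0.0689.
cos φ cos δ sin H_s = 0.9885 × 0.9542 × 0.9988 = 0.9421.
Q̄ = (1361/π) × (-0.0689 + 0.9421) = 433.22 × 0.8732 = 378.29 W/m².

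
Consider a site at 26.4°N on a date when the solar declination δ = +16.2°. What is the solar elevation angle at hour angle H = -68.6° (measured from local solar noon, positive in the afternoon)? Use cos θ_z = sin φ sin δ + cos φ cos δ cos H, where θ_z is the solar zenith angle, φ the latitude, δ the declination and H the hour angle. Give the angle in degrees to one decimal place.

26.0°

With φ = 26.4°, δ = 16.2°, H = -68.60°: sin φ sin δ = 0.1240, cos φ cos δ cos H = 0.3138, so cos θ_z = 0.4378.
θ_z = arccos(0.4378) = 64.04°, so the elevation is 90° − 64.04° = 25.96°.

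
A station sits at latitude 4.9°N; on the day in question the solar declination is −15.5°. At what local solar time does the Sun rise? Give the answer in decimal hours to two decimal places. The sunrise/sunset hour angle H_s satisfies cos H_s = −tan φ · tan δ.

6.09 h

−tan φ tan δ = −(0.0857)(-0.2773) = 0.0238; H_s = arccos(0.0238) = 88.64°.
Sunrise is at 12 − H_s/15 = 12 − 5.909 = 6.091 h local solar time.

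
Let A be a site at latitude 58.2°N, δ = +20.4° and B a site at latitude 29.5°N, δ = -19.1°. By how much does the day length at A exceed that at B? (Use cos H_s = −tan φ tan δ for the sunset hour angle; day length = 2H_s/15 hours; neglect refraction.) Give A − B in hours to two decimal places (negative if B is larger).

+6.42 h

A: H_s = arccos(−tan 58.2° · tan 20.4°) = 126.86°, so 2H_s/15 = 16.9147 h.
B: H_s = arccos(−tan 29.5° · tan -19.1°) = 78.70°, so 2H_s/15 = 10.4933 h.
A − B = 16.9147 − 10.4933 = 6.4214 h.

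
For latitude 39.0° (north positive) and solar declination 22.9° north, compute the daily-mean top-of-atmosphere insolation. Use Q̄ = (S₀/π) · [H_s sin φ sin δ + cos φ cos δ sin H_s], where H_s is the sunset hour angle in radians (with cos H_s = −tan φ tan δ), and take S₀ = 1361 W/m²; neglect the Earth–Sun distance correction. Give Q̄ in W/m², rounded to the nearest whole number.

495 W/m²

cos H_s = −tan(39.0°) · tan(22.9°) = -0.3421, so H_s = arccos(-0.3421) = 110.00°. In radians, H_s = 1.9199.
H_s sin φ sin δ = 1.9199 × 0.6293 × 0.3891 = 0.4701.
cos φ cos δ sin H_s = 0.7771 × 0.9212 × 0.9397 = 0.6727.
Q̄ = (1361/π) × (0.4701 + 0.6727) = 433.22 × 1.1428 = 495.08 W/m².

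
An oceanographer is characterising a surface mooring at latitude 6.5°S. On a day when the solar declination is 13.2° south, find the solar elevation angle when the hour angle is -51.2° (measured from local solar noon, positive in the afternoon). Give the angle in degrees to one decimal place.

cos θ_z = sin φ sin δ + cos φ cos δ cos H = (-0.1132)(-0.2284) + (0.9936)(0.9736)(0.6266) = 0.6320.
θ_z = arccos(0.6320) = 50.80°, so the elevation is 90° − 50.80° = 39.20°.

39.2°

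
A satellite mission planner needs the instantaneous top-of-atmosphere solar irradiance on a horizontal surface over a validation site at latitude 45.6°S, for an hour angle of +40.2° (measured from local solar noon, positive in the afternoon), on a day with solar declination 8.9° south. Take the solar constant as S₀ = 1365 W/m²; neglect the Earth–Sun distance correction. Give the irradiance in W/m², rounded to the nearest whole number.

872 W/m²

cos θ_z = sin φ sin δ + cos φ cos δ cos H = (-0.7145)(-0.1547) + (0.6997)(0.9880)(0.7638) = 0.6386.
Top-of-atmosphere irradiance = S₀ cos θ_z = 1365 × 0.6386 = 871.69 W/m².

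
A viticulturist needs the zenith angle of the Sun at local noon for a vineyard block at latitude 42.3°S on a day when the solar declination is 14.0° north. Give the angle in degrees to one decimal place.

At local solar noon the hour angle is zero, so the zenith angle is |φ − δ| = |-42.3° − (14.0°)| = 56.3°.

56.3°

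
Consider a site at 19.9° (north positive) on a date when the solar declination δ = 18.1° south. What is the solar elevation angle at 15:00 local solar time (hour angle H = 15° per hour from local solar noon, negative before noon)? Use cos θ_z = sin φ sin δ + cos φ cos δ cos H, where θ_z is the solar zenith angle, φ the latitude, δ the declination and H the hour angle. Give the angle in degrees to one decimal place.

31.8°

Hour angle H = 15° × (15 − 12) = 45.00°.
cos θ_z = sin(19.9°) sin(-18.1°) + cos(19.9°) cos(-18.1°) cos(45.00°) = -0.1057 + 0.6320 = 0.5263.
θ_z = arccos(0.5263) = 58.24°, so the elevation is 90° − 58.24° = 31.76°.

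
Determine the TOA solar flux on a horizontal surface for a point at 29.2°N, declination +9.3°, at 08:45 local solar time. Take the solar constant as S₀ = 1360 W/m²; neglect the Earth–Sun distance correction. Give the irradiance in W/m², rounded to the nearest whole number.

Hour angle H = 15° × (8.75 − 12) = -48.75°.
cos θ_z = sin(29.2°) sin(9.3°) + cos(29.2°) cos(9.3°) cos(-48.75°) = 0.0788 + 0.5680 = 0.6468.
Top-of-atmosphere irradiance = S₀ cos θ_z = 1360 × 0.6468 = 879.65 W/m².

880 W/m²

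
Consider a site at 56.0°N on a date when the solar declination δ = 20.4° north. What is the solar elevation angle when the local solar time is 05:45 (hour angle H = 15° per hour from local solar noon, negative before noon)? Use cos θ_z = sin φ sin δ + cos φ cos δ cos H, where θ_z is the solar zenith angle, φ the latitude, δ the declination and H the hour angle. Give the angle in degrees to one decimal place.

14.8°

Hour angle H = 15° × (5.75 − 12) = -93.75°.
cos θ_z = sin φ sin δ + cos φ cos δ cos H = (0.8290)(0.3486) + (0.5592)(0.9373)(-0.0654) = 0.2547.
θ_z = arccos(0.2547) = 75.24°, so the elevation is 90° − 75.24° = 14.76°.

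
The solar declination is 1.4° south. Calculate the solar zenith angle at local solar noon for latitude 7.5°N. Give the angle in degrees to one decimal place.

At local solar noon the hour angle is zero, so the zenith angle is |φ − δ| = |7.5° − (-1.4°)| = 8.9°.

8.9°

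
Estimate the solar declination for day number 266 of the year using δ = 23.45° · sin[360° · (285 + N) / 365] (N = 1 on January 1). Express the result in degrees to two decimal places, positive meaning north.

-1.41°

360 × (285 + 266) / 365 = 543.452°; sin(543.452°) = -0.0602.
δ = 23.45 × -0.0602 = -1.412° ≈ -1.41°.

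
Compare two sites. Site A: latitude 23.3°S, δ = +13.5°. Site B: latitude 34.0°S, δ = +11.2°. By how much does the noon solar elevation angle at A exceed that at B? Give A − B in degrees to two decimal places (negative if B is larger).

+8.40°

A: 90° − |-23.3 − (13.5)| = 53.20°.
B: 90° − |-34.0 − (11.2)| = 44.80°.
A − B = 53.20 − 44.80 = 8.40°.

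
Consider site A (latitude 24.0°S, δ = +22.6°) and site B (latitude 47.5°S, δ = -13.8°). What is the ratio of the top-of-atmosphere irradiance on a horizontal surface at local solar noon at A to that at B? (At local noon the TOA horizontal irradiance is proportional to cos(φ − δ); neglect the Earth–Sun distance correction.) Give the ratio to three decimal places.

A: cos θ_z = cos(-24.0° − (22.6°)) = 0.6871.
B: cos θ_z = cos(-47.5° − (-13.8°)) = 0.8320.
Ratio A/B = 0.6871 / 0.8320 = 0.8258.

0.826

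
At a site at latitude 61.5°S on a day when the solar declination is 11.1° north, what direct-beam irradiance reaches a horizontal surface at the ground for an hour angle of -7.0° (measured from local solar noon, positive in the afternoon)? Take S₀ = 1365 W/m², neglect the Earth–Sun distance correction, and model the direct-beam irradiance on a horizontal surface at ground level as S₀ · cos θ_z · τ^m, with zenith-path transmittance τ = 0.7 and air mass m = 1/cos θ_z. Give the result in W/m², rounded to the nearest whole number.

cos θ_z = sin(-61.5°) sin(11.1°) + cos(-61.5°) cos(11.1°) cos(-7.00°) = -0.1692 + 0.4647 = 0.2955.
Air mass m = 1/cos θ_z = 1/0.2955 = 3.384; τ^m = 0.7^3.384 = 0.2991.
Surface direct beam = 1365 × 0.2955 × 0.2991 = 120.64 W/m².

121 W/m²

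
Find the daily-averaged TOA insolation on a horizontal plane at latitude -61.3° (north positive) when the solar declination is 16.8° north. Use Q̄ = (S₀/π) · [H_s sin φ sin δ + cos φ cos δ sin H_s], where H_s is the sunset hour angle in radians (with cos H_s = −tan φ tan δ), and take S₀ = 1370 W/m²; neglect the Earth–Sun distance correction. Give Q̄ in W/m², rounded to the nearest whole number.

cos H_s = −tan(-61.3°) · tan(16.8°) = 0.5515, so H_s = arccos(0.5515) = 56.53°. In radians, H_s = 0.9866.
H_s sin φ sin δ = 0.9866 × -0.8771 × 0.2890 = -0.2501.
cos φ cos δ sin H_s = 0.4802 × 0.9573 × 0.8342 = 0.3835.
Q̄ = (1370/π) × (-0.2501 + 0.3835) = 436.08 × 0.1334 = 58.17 W/m².

58 W/m²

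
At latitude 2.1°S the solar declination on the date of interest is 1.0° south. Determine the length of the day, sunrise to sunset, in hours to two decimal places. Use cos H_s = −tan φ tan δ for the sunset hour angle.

12.00 hours

cos H_s = −tan(-2.1°) · tan(-1.0°) = -0.0006, so H_s = arccos(-0.0006) = 90.03°.
Day length = 2 H_s / 15° h⁻¹ = 180.06° / 15 = 12.004 h.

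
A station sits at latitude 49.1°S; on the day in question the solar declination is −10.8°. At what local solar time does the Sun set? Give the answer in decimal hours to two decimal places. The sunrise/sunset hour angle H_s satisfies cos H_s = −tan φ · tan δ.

18.85 h

cos H_s = −tan(-49.1°) · tan(-10.8°) = -0.2202, so H_s = arccos(-0.2202) = 102.72°.
Sunset is at 12 + H_s/15 = 12 + 6.848 = 18.848 h local solar time.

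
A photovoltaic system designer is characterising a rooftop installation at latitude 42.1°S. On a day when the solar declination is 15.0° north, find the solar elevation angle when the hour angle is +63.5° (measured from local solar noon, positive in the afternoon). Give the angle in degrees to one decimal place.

8.4°

cos θ_z = sin φ sin δ + cos φ cos δ cos H = (-0.6704)(0.2588) + (0.7420)(0.9659)(0.4462) = 0.1463.
θ_z = arccos(0.1463) = 81.59°, so the elevation is 90° − 81.59° = 8.41°.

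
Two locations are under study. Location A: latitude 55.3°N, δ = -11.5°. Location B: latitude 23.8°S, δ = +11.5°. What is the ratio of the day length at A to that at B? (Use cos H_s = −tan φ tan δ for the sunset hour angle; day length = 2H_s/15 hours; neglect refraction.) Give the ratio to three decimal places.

0.859

A: H_s = arccos(−tan 55.3° · tan -11.5°) = 72.91°, so 2H_s/15 = 9.7213 h.
B: H_s = arccos(−tan -23.8° · tan 11.5°) = 84.85°, so 2H_s/15 = 11.3133 h.
Ratio A/B = 9.7213 / 11.3133 = 0.8593.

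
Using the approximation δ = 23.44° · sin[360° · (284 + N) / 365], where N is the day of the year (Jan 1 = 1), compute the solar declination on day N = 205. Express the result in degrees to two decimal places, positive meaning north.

+19.81°

360 × (284 + 205) / 365 = 482.301°; sin(482.301°) = 0.8453.
δ = 23.44 × 0.8453 = 19.814° ≈ +19.81°.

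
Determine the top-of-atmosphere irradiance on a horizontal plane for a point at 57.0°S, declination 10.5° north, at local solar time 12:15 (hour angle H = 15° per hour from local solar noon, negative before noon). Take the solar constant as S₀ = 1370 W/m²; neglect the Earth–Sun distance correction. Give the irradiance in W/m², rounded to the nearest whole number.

Hour angle H = 15° × (12.25 − 12) = 3.75°.
cos θ_z = sin φ sin δ + cos φ cos δ cos H = (-0.8387)(0.1822) + (0.5446)(0.9833)(0.9979) = 0.3816.
Top-of-atmosphere irradiance = S₀ cos θ_z = 1370 × 0.3816 = 522.79 W/m².

523 W/m²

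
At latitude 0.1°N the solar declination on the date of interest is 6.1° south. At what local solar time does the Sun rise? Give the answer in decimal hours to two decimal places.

6.00 h

The sunset hour angle satisfies cos H_s = −tan φ tan δ = 0.0002, giving H_s = 89.99°.
Sunrise is at 12 − H_s/15 = 12 − 5.999 = 6.001 h local solar time.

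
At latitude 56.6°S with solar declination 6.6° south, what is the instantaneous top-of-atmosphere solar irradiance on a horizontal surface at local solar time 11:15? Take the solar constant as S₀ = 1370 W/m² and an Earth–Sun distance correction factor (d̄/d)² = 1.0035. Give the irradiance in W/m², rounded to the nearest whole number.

Hour angle H = 15° × (11.25 − 12) = -11.25°.
cos θ_z = sin(-56.6°) sin(-6.6°) + cos(-56.6°) cos(-6.6°) cos(-11.25°) = 0.0960 + 0.5363 = 0.6323.
Top-of-atmosphere irradiance = S₀ (d̄/d)² cos θ_z = 1370 × 1.0035 × 0.6323 = 869.28 W/m².

869 W/m²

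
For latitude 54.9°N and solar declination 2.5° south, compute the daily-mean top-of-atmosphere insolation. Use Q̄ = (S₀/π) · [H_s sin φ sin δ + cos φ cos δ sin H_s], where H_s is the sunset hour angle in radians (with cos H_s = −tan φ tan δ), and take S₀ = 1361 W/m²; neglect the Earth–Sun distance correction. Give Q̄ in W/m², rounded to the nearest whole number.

225 W/m²

−tan φ tan δ = −(1.4229)(-0.0437) = 0.0622; H_s = arccos(0.0622) = 86.43°. In radians, H_s = 1.5085.
H_s sin φ sin δ = 1.5085 × 0.8181 × -0.0436 = -0.0538.
cos φ cos δ sin H_s = 0.5750 × 0.9990 × 0.9981 = 0.5733.
Q̄ = (1361/π) × (-0.0538 + 0.5733) = 433.22 × 0.5195 = 225.06 W/m².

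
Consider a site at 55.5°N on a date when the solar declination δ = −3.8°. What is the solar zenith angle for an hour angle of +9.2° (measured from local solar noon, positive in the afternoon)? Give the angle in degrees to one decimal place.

59.8°

With φ = 55.5°, δ = -3.8°, H = 9.20°: sin φ sin δ = -0.0546, cos φ cos δ cos H = 0.5579, so cos θ_z = 0.5033.
θ_z = arccos(0.5033) = 59.78°.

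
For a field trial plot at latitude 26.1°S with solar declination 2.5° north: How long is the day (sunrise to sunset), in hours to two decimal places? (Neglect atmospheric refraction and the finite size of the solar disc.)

11.84 hours

The sunset hour angle satisfies cos H_s = −tan φ tan δ = 0.0214, giving H_s = 88.77°.
Day length = 2 H_s / 15° h⁻¹ = 177.54° / 15 = 11.836 h.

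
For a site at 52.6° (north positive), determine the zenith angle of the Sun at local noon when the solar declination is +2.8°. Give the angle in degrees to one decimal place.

At local solar noon the hour angle is zero, so the zenith angle is |φ − δ| = |52.6° − (2.8°)| = 49.8°.

49.8°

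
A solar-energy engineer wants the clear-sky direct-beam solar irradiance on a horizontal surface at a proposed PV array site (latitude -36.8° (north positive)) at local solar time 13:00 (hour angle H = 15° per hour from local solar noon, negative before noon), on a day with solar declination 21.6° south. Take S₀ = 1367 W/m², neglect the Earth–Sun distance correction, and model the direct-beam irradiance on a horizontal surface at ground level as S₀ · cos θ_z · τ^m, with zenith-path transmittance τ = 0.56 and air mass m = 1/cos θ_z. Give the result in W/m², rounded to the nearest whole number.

Hour angle H = 15° × (13 − 12) = 15.00°.
With φ = -36.8°, δ = -21.6°, H = 15.00°: sin φ sin δ = 0.2205, cos φ cos δ cos H = 0.7191, so cos θ_z = 0.9396.
Air mass m = 1/cos θ_z = 1/0.9396 = 1.064; τ^m = 0.56^1.064 = 0.5396.
Surface direct beam = 1367 × 0.9396 × 0.5396 = 693.08 W/m².

693 W/m²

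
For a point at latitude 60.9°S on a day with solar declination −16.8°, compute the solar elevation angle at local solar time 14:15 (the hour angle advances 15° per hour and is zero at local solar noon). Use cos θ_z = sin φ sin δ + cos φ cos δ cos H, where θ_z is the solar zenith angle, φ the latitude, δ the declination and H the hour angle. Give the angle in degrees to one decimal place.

39.8°

Hour angle H = 15° × (14.25 − 12) = 33.75°.
With φ = -60.9°, δ = -16.8°, H = 33.75°: sin φ sin δ = 0.2525, cos φ cos δ cos H = 0.3871, so cos θ_z = 0.6396.
θ_z = arccos(0.6396) = 50.24°, so the elevation is 90° − 50.24° = 39.76°.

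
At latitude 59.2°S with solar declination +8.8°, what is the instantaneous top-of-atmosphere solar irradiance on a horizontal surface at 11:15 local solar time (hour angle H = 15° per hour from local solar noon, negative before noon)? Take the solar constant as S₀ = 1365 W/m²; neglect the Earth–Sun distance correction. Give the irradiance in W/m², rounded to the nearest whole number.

498 W/m²

Hour angle H = 15° × (11.25 − 12) = -11.25°.
cos θ_z = sin φ sin δ + cos φ cos δ cos H = (-0.8590)(0.1530) + (0.5120)(0.9882)(0.9808) = 0.3648.
Top-of-atmosphere irradiance = S₀ cos θ_z = 1365 × 0.3648 = 497.95 W/m².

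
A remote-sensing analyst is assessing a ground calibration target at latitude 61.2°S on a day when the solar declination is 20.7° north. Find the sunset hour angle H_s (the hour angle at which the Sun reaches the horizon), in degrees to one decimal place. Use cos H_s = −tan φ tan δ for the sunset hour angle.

cos H_s = −tan(-61.2°) · tan(20.7°) = 0.6873, so H_s = arccos(0.6873) = 46.58°.

46.6°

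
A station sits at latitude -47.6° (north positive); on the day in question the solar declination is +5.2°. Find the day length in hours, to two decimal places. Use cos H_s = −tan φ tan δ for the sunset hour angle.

11.24 hours

−tan φ tan δ = −(-1.0951)(0.0910) = 0.0997; H_s = arccos(0.0997) = 84.28°.
Day length = 2 H_s / 15° h⁻¹ = 168.56° / 15 = 11.237 h.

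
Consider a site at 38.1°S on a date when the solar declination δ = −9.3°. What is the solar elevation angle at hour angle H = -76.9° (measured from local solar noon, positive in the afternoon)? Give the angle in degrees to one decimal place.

16.0°

cos θ_z = sin(-38.1°) sin(-9.3°) + cos(-38.1°) cos(-9.3°) cos(-76.90°) = 0.0997 + 0.1760 = 0.2757.
θ_z = arccos(0.2757) = 74.00°, so the elevation is 90° − 74.00° = 16.00°.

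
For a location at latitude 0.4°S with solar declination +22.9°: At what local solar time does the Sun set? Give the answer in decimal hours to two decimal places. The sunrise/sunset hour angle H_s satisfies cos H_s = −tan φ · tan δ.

cos H_s = −tan(-0.4°) · tan(22.9°) = 0.0029, so H_s = arccos(0.0029) = 89.83°.
Sunset is at 12 + H_s/15 = 12 + 5.989 = 17.989 h local solar time.

17.99 h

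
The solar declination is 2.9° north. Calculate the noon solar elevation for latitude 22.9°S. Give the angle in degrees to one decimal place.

At local solar noon the hour angle is zero, so the elevation is 90° − |φ − δ| = 90° − |-22.9° − (2.9°)| = 90° − 25.8° = 64.2°.

64.2°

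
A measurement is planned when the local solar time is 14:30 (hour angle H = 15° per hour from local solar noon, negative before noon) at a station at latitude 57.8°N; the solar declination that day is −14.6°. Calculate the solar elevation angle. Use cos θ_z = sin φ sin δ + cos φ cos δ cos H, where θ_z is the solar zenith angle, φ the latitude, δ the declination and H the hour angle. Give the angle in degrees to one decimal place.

11.3°

Hour angle H = 15° × (14.5 − 12) = 37.50°.
With φ = 57.8°, δ = -14.6°, H = 37.50°: sin φ sin δ = -0.2133, cos φ cos δ cos H = 0.4091, so cos θ_z = 0.1958.
θ_z = arccos(0.1958) = 78.71°, so the elevation is 90° − 78.71° = 11.29°.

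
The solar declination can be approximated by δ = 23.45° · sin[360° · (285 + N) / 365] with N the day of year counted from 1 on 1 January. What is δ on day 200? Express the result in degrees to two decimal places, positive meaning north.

+20.64°

360 × (285 + 200) / 365 = 478.356°; sin(478.356°) = 0.8800.
δ = 23.45 × 0.8800 = 20.636° ≈ +20.64°.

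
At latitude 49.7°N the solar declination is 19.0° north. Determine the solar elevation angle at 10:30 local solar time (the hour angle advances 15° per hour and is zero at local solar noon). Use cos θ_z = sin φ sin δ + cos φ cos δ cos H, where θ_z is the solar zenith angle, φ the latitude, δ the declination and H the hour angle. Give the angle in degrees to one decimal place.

54.4°

Hour angle H = 15° × (10.5 − 12) = -22.50°.
cos θ_z = sin φ sin δ + cos φ cos δ cos H = (0.7627)(0.3256) + (0.6468)(0.9455)(0.9239) = 0.8133.
θ_z = arccos(0.8133) = 35.58°, so the elevation is 90° − 35.58° = 54.42°.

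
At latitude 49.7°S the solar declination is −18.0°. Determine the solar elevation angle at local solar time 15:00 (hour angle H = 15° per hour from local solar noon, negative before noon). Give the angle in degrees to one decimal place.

Hour angle H = 15° × (15 − 12) = 45.00°.
cos θ_z = sin φ sin δ + cos φ cos δ cos H = (-0.7627)(-0.3090) + (0.6468)(0.9511)(0.7071) = 0.6707.
θ_z = arccos(0.6707) = 47.88°, so the elevation is 90° − 47.88° = 42.12°.

42.1°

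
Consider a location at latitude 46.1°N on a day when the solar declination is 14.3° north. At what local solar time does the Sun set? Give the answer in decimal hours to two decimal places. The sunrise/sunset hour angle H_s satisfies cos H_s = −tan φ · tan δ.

The sunset hour angle satisfies cos H_s = −tan φ tan δ = -0.2649, giving H_s = 105.36°.
Sunset is at 12 + H_s/15 = 12 + 7.024 = 19.024 h local solar time.

19.02 h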